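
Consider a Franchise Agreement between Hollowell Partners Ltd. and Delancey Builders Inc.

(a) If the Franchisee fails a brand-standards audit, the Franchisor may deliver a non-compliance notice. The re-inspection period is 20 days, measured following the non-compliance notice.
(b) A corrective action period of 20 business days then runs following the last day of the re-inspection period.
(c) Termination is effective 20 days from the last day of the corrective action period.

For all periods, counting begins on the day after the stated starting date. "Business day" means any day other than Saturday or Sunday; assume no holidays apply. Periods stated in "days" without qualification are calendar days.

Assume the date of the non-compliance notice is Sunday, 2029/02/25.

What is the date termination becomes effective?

2029/05/03

Adding 20 calendar days to 2029/02/25 gives 2029/03/17, which is the last day of the re-inspection period.
From Saturday, 2029/03/17, 20 business days (Mar 19, Mar 20, Mar 21, Mar 22, …, Apr 11, Apr 12, Apr 13, skipping weekends) brings us to Friday, 2029/04/13, which is the last day of the corrective action period.
The date termination becomes effective: 20 calendar days after 2029/04/13 is 2029/05/03.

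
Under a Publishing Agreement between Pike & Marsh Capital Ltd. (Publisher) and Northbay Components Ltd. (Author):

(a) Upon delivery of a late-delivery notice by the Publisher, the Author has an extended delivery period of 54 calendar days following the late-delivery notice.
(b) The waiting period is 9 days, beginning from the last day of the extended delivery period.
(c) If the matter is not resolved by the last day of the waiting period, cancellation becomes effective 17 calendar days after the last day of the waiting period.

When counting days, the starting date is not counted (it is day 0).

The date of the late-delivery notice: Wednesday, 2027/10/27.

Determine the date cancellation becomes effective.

The last day of the extended delivery period: 2027/10/27 + 54 days = 2027/12/20.
The last day of the waiting period: 9 calendar days after 2027/12/20 is 2027/12/29.
The date cancellation becomes effective: 2027/12/29 + 17 days = 2028/01/15.

2028/01/15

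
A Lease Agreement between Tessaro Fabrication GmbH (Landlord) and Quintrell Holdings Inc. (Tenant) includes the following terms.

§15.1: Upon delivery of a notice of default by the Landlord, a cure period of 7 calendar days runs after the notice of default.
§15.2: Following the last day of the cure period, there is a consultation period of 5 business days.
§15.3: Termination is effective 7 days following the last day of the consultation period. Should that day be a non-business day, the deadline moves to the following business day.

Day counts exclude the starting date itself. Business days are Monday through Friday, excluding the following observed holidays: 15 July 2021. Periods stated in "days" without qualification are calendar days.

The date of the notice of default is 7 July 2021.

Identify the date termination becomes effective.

29 July 2021

The last day of the cure period: 7 calendar days after 7 July 2021 is 14 July 2021.
The last day of the consultation period: 5 business days after Wednesday, 14 July 2021, skipping weekends and the listed holiday on Jul 15 — Jul 16, Jul 19, Jul 20, Jul 21, Jul 22 — lands on Thursday, 22 July 2021.
The date termination becomes effective: 7 calendar days after 22 July 2021 is 29 July 2021. 29 July 2021 is a Thursday and is not a listed holiday, so no roll-forward applies.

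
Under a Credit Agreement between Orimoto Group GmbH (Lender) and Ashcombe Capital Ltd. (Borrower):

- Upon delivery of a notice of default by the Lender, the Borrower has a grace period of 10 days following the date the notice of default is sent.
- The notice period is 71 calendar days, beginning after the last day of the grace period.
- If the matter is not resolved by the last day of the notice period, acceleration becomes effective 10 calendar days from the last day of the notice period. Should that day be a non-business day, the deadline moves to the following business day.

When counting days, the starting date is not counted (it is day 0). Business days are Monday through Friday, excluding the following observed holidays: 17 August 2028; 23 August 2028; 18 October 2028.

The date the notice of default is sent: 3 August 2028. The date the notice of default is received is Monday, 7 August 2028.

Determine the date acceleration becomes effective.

The last day of the grace period: 3 August 2028 + 10 days = 13 August 2028.
Adding 71 calendar days to 13 August 2028 gives 23 October 2028, which is the last day of the notice period.
The date acceleration becomes effective: 10 calendar days after 23 October 2028 is 2 November 2028. 2 November 2028 is a Thursday and is not a listed holiday, so no roll-forward applies.

2 November 2028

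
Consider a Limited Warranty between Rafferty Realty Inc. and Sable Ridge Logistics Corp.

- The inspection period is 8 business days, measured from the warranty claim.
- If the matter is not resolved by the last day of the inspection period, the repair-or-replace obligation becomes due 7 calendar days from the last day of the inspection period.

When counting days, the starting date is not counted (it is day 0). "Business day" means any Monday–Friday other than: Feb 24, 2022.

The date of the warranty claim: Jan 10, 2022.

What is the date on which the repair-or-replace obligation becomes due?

From Monday, Jan 10, 2022, 8 business days (Jan 11, Jan 12, Jan 13, Jan 14, Jan 17, Jan 18, Jan 19, Jan 20, skipping weekends) brings us to Thursday, Jan 20, 2022, which is the last day of the inspection period.
Adding 7 calendar days to Jan 20, 2022 gives Jan 27, 2022, which is the date on which the repair-or-replace obligation becomes due.

Jan 27, 2022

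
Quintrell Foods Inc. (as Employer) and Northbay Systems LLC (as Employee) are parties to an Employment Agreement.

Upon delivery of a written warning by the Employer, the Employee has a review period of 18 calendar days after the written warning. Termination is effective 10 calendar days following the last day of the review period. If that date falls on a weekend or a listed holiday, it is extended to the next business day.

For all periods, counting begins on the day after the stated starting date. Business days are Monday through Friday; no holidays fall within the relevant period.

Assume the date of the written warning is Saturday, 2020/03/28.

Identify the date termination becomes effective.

The last day of the review period: 2020/03/28 + 18 days = 2020/04/15.
The date termination becomes effective: 10 calendar days after 2020/04/15 is 2020/04/25. That falls on a Saturday, so it rolls to the next business day, Monday, 2020/04/27.

2020/04/27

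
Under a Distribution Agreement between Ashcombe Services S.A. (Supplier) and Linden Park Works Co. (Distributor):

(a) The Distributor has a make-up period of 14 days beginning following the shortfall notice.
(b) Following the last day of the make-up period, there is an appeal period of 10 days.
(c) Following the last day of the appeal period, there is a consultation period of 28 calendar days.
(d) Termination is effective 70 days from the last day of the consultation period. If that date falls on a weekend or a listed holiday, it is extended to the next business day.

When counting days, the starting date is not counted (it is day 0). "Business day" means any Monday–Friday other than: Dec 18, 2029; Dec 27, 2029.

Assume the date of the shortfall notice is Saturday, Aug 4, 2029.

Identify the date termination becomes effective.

Dec 4, 2029

The last day of the make-up period: Aug 4, 2029 + 14 days = Aug 18, 2029.
Adding 10 calendar days to Aug 18, 2029 gives Aug 28, 2029, which is the last day of the appeal period.
The last day of the consultation period: 28 calendar days after Aug 28, 2029 is Sep 25, 2029.
Adding 70 calendar days to Sep 25, 2029 gives Dec 4, 2029, which is the date termination becomes effective. Dec 4, 2029 is a Tuesday and is not a listed holiday, so no roll-forward applies.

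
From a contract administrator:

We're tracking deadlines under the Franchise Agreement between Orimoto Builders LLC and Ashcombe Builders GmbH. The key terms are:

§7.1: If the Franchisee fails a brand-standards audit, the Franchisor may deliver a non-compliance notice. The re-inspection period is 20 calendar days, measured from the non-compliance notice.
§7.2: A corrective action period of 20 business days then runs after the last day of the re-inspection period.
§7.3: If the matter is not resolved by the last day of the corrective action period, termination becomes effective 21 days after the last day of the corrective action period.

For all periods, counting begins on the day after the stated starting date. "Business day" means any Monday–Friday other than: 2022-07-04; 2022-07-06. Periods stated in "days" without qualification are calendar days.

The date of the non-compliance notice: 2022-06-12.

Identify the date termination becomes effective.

2022-08-23

The last day of the re-inspection period: 2022-06-12 + 20 days = 2022-07-02.
From Saturday, 2022-07-02, 20 business days (Jul 5, Jul 7, Jul 8, Jul 11, …, Jul 29, Aug 1, Aug 2, skipping weekends and the listed holidays on Jul 4, Jul 6) brings us to Tuesday, 2022-08-02, which is the last day of the corrective action period.
Adding 21 calendar days to 2022-08-02 gives 2022-08-23, which is the date termination becomes effective.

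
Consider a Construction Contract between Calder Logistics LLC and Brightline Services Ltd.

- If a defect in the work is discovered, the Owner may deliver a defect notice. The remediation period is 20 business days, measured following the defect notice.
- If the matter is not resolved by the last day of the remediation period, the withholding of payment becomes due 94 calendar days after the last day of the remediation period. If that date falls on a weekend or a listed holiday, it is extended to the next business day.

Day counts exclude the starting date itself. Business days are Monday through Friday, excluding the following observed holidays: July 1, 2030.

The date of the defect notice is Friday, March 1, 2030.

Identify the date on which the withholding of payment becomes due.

The last day of the remediation period: 20 business days after Friday, March 1, 2030, skipping weekends — Mar 4, Mar 5, Mar 6, Mar 7, …, Mar 27, Mar 28, Mar 29 — lands on Friday, March 29, 2030.
The date on which the withholding of payment becomes due: 94 calendar days after March 29, 2030 is July 1, 2030. That falls on Monday, a listed holiday, so it rolls to the next business day, Tuesday, July 2, 2030.

July 2, 2030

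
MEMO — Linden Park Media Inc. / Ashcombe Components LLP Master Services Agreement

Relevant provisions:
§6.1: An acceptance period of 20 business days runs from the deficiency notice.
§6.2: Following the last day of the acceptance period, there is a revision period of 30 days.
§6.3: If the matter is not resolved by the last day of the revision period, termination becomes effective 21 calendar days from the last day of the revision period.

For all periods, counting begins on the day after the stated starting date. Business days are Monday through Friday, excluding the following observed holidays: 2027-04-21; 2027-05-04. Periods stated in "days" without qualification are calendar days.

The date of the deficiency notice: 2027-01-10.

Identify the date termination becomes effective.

2027-03-28

The last day of the acceptance period: counting 20 business days from Sunday, 2027-01-10 (Jan 11, Jan 12, Jan 13, Jan 14, …, Feb 3, Feb 4, Feb 5, skipping weekends) reaches Friday, 2027-02-05.
The last day of the revision period: 30 calendar days after 2027-02-05 is 2027-03-07.
The date termination becomes effective: 21 calendar days after 2027-03-07 is 2027-03-28.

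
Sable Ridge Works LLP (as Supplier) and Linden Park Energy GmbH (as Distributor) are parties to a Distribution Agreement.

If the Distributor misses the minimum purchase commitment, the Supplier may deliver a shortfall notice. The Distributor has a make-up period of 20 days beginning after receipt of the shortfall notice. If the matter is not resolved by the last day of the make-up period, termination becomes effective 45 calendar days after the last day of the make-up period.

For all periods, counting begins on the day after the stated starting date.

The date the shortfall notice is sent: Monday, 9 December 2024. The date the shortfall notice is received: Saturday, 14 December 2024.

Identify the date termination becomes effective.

Adding 20 calendar days to 14 December 2024 gives 3 January 2025, which is the last day of the make-up period.
The date termination becomes effective: 3 January 2025 + 45 days = 17 February 2025.

17 February 2025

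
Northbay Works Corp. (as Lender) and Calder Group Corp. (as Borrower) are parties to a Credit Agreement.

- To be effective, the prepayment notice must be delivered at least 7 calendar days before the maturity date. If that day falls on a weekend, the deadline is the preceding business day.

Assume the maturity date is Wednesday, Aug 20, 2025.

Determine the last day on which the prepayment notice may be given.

Counting back 7 calendar days from Aug 20, 2025 gives Aug 13, 2025. That is a Wednesday, so no adjustment is needed.

Aug 13, 2025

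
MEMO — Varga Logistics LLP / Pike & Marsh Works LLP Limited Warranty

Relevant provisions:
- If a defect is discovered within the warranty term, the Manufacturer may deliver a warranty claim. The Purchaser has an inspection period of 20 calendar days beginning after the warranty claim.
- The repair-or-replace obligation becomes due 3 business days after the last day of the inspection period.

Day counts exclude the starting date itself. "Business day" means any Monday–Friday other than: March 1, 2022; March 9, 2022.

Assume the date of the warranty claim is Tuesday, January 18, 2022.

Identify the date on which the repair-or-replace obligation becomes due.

The last day of the inspection period: January 18, 2022 + 20 days = February 7, 2022.
The date on which the repair-or-replace obligation becomes due: 3 business days after Monday, February 7, 2022, skipping weekends — Feb 8, Feb 9, Feb 10 — lands on Thursday, February 10, 2022.

February 10, 2022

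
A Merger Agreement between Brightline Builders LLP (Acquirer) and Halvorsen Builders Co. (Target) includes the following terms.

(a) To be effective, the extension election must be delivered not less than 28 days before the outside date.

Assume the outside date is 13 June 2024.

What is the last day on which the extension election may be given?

16 May 2024

13 June 2024 minus 28 days is 16 May 2024.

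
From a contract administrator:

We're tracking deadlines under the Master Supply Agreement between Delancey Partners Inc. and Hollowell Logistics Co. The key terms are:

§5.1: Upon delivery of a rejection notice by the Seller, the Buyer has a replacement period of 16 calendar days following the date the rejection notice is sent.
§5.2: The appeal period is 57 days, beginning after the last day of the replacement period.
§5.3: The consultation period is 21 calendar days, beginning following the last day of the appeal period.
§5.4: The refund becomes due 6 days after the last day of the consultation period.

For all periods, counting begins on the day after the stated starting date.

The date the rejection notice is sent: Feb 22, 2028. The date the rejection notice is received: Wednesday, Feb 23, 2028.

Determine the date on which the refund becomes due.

Jun 1, 2028

The last day of the replacement period: 16 calendar days after Feb 22, 2028 is Mar 9, 2028.
The last day of the appeal period: 57 calendar days after Mar 9, 2028 is May 5, 2028.
Adding 21 calendar days to May 5, 2028 gives May 26, 2028, which is the last day of the consultation period.
The date on which the refund becomes due: May 26, 2028 + 6 days = Jun 1, 2028.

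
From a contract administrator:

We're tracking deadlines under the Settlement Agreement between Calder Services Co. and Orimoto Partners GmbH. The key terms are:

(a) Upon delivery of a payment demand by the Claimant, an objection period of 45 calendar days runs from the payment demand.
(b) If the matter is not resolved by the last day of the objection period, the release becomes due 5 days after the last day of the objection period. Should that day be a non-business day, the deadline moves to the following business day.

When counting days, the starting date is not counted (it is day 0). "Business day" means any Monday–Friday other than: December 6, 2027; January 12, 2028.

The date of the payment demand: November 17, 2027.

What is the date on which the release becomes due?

January 6, 2028

Adding 45 calendar days to November 17, 2027 gives January 1, 2028, which is the last day of the objection period.
The date on which the release becomes due: January 1, 2028 + 5 days = January 6, 2028. January 6, 2028 is a Thursday and is not a listed holiday, so no roll-forward applies.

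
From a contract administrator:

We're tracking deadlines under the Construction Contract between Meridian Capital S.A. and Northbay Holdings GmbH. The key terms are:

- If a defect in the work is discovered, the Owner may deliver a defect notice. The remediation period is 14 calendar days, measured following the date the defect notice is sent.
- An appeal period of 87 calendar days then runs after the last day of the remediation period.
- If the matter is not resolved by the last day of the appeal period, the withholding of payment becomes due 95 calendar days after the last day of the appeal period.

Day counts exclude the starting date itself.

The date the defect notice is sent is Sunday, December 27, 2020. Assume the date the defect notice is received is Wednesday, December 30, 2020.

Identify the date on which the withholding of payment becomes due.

July 11, 2021

The last day of the remediation period: 14 calendar days after December 27, 2020 is January 10, 2021.
The last day of the appeal period: 87 calendar days after January 10, 2021 is April 7, 2021.
Adding 95 calendar days to April 7, 2021 gives July 11, 2021, which is the date on which the withholding of payment becomes due.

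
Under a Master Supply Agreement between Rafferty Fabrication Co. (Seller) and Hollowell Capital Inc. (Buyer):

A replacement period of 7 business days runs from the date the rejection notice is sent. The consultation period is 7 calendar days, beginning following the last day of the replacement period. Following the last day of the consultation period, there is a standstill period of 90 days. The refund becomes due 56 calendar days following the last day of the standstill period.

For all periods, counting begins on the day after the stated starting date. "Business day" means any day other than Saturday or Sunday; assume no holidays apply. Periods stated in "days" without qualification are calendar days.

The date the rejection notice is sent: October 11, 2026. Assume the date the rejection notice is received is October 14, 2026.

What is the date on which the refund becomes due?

The last day of the replacement period: 7 business days after Sunday, October 11, 2026, skipping weekends — Oct 12, Oct 13, Oct 14, Oct 15, Oct 16, Oct 19, Oct 20 — lands on Tuesday, October 20, 2026.
Adding 7 calendar days to October 20, 2026 gives October 27, 2026, which is the last day of the consultation period.
The last day of the standstill period: October 27, 2026 + 90 days = January 25, 2027.
Adding 56 calendar days to January 25, 2027 gives March 22, 2027, which is the date on which the refund becomes due.

March 22, 2027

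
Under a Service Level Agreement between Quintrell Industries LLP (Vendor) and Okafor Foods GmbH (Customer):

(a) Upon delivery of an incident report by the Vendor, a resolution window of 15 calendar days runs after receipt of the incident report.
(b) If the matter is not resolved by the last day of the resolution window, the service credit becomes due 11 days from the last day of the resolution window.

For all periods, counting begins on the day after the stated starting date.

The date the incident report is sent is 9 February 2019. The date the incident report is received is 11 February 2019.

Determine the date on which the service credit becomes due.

9 March 2019

The last day of the resolution window: 11 February 2019 + 15 days = 26 February 2019.
The date on which the service credit becomes due: 11 calendar days after 26 February 2019 is 9 March 2019.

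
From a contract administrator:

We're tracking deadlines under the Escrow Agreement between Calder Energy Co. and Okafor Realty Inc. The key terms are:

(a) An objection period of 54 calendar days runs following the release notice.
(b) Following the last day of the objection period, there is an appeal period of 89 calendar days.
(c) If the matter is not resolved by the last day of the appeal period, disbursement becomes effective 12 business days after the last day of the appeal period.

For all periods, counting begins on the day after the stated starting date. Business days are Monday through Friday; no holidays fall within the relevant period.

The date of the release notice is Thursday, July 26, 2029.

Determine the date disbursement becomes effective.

January 1, 2030

Adding 54 calendar days to July 26, 2029 gives September 18, 2029, which is the last day of the objection period.
Adding 89 calendar days to September 18, 2029 gives December 16, 2029, which is the last day of the appeal period.
From Sunday, December 16, 2029, 12 business days (Dec 17, Dec 18, Dec 19, Dec 20, …, Dec 28, Dec 31, Jan 1, skipping weekends) brings us to Tuesday, January 1, 2030, which is the date disbursement becomes effective.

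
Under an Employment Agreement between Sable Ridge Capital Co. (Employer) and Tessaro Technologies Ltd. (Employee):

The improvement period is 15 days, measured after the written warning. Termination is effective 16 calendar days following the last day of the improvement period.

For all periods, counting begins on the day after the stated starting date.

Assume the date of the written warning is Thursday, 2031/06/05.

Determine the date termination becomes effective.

The last day of the improvement period: 2031/06/05 + 15 days = 2031/06/20.
The date termination becomes effective: 16 calendar days after 2031/06/20 is 2031/07/06.

2031/07/06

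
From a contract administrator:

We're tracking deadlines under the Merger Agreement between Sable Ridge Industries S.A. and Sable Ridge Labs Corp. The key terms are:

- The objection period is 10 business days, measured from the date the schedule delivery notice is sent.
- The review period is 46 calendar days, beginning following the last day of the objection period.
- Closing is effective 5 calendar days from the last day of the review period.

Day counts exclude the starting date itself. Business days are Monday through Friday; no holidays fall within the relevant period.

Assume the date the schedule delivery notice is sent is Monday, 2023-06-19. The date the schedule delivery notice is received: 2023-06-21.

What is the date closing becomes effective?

2023-08-23

The last day of the objection period: 10 business days after Monday, 2023-06-19, skipping weekends — Jun 20, Jun 21, Jun 22, Jun 23, Jun 26, Jun 27, Jun 28, Jun 29, Jun 30, Jul 3 — lands on Monday, 2023-07-03.
The last day of the review period: 46 calendar days after 2023-07-03 is 2023-08-18.
Adding 5 calendar days to 2023-08-18 gives 2023-08-23, which is the date closing becomes effective.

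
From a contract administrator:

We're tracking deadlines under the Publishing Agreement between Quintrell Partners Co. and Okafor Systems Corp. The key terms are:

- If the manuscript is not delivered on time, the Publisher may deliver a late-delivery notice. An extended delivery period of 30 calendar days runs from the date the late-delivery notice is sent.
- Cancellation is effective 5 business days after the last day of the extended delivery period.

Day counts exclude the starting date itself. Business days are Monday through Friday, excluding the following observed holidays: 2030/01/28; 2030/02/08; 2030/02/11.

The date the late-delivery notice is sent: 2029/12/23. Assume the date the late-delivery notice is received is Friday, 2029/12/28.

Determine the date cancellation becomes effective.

Adding 30 calendar days to 2029/12/23 gives 2030/01/22, which is the last day of the extended delivery period.
The date cancellation becomes effective: counting 5 business days from Tuesday, 2030/01/22 (Jan 23, Jan 24, Jan 25, Jan 29, Jan 30, skipping weekends and the listed holiday on Jan 28) reaches Wednesday, 2030/01/30.

2030/01/30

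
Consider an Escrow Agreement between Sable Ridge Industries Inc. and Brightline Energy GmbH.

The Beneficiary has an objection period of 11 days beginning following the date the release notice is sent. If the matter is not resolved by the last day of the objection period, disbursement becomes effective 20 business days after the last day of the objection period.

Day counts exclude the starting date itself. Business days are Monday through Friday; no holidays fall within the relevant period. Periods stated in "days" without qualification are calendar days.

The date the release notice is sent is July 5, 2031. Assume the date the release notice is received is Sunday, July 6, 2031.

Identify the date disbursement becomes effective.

August 13, 2031

Adding 11 calendar days to July 5, 2031 gives July 16, 2031, which is the last day of the objection period.
The date disbursement becomes effective: counting 20 business days from Wednesday, July 16, 2031 (Jul 17, Jul 18, Jul 21, Jul 22, …, Aug 11, Aug 12, Aug 13, skipping weekends) reaches Wednesday, August 13, 2031.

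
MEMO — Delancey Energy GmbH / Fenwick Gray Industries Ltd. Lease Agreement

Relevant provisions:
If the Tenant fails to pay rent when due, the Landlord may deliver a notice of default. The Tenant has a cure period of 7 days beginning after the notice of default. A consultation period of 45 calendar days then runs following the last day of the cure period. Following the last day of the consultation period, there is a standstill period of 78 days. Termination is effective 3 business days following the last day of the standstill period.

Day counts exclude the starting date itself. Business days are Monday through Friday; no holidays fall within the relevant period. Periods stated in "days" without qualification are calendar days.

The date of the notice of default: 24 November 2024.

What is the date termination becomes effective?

The last day of the cure period: 24 November 2024 + 7 days = 1 December 2024.
Adding 45 calendar days to 1 December 2024 gives 15 January 2025, which is the last day of the consultation period.
The last day of the standstill period: 78 calendar days after 15 January 2025 is 3 April 2025.
From Thursday, 3 April 2025, 3 business days (Apr 4, Apr 7, Apr 8, skipping weekends) brings us to Tuesday, 8 April 2025, which is the date termination becomes effective.

8 April 2025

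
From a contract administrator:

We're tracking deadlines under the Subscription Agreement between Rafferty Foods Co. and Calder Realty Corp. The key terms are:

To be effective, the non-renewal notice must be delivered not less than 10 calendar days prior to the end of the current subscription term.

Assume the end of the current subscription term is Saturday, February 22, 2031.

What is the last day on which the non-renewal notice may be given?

Counting back 10 calendar days from February 22, 2031 gives February 12, 2031.

February 12, 2031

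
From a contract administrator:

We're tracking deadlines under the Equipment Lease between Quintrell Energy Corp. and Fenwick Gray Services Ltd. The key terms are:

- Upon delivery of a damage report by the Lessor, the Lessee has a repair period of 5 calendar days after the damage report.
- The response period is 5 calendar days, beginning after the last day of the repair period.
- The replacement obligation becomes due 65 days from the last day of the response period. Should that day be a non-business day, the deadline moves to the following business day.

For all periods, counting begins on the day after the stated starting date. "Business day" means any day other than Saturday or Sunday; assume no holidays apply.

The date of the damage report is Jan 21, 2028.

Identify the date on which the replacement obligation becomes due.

Apr 5, 2028

The last day of the repair period: Jan 21, 2028 + 5 days = Jan 26, 2028.
The last day of the response period: 5 calendar days after Jan 26, 2028 is Jan 31, 2028.
The date on which the replacement obligation becomes due: Jan 31, 2028 + 65 days = Apr 5, 2028. Apr 5, 2028 is a Wednesday, so no roll-forward applies.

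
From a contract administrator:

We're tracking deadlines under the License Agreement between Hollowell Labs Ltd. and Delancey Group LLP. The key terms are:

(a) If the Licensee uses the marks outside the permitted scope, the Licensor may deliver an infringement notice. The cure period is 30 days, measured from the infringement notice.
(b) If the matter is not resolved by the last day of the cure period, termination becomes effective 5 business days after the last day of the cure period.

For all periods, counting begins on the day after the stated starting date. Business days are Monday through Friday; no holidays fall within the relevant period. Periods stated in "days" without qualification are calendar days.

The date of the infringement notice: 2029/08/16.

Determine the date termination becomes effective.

The last day of the cure period: 30 calendar days after 2029/08/16 is 2029/09/15.
From Saturday, 2029/09/15, 5 business days (Sep 17, Sep 18, Sep 19, Sep 20, Sep 21, skipping weekends) brings us to Friday, 2029/09/21, which is the date termination becomes effective.

2029/09/21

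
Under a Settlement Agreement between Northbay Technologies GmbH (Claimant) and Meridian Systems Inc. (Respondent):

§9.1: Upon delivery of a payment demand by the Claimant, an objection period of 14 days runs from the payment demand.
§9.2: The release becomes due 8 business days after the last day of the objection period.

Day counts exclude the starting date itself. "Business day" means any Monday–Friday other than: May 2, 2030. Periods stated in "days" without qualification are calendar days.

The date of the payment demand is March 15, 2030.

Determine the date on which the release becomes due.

The last day of the objection period: March 15, 2030 + 14 days = March 29, 2030.
From Friday, March 29, 2030, 8 business days (Apr 1, Apr 2, Apr 3, Apr 4, Apr 5, Apr 8, Apr 9, Apr 10, skipping weekends) brings us to Wednesday, April 10, 2030, which is the date on which the release becomes due.

April 10, 2030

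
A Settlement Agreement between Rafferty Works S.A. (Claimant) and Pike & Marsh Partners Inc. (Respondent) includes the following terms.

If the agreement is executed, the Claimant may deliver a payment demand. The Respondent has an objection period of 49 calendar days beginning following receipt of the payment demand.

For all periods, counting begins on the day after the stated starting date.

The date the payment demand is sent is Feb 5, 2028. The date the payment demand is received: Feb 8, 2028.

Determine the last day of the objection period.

The last day of the objection period: Feb 8, 2028 + 49 days = Mar 28, 2028.

Mar 28, 2028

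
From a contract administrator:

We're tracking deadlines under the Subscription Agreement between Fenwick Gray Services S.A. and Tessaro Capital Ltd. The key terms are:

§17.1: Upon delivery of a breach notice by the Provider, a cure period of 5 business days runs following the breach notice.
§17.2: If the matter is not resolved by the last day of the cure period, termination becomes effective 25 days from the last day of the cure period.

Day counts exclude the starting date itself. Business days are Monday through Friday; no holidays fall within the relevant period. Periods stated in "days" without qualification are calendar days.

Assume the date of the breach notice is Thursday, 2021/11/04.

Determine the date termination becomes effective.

2021/12/06

From Thursday, 2021/11/04, 5 business days (Nov 5, Nov 8, Nov 9, Nov 10, Nov 11, skipping weekends) brings us to Thursday, 2021/11/11, which is the last day of the cure period.
The date termination becomes effective: 2021/11/11 + 25 days = 2021/12/06.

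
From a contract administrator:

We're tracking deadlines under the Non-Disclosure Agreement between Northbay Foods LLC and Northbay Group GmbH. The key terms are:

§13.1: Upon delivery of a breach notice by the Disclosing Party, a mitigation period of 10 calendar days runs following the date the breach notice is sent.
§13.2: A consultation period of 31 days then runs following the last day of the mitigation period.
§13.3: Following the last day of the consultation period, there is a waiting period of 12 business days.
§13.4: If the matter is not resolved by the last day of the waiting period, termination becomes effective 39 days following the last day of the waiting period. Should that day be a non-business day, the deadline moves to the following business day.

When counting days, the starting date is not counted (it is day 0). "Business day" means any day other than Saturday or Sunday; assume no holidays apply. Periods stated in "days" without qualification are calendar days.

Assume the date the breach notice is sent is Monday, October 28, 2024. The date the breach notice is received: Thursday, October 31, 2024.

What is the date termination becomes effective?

The last day of the mitigation period: 10 calendar days after October 28, 2024 is November 7, 2024.
Adding 31 calendar days to November 7, 2024 gives December 8, 2024, which is the last day of the consultation period.
The last day of the waiting period: counting 12 business days from Sunday, December 8, 2024 (Dec 9, Dec 10, Dec 11, Dec 12, …, Dec 20, Dec 23, Dec 24, skipping weekends) reaches Tuesday, December 24, 2024.
The date termination becomes effective: 39 calendar days after December 24, 2024 is February 1, 2025. That falls on a Saturday, so it rolls to the next business day, Monday, February 3, 2025.

February 3, 2025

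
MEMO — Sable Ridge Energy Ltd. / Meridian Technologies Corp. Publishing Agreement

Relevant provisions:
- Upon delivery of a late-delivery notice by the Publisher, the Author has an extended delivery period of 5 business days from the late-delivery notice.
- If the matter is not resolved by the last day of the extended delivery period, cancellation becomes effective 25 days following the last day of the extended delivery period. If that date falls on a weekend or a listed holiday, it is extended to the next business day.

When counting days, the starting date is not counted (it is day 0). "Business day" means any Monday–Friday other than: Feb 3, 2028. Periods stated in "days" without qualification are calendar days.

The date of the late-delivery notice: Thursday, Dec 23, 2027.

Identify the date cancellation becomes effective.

Jan 24, 2028

The last day of the extended delivery period: 5 business days after Thursday, Dec 23, 2027, skipping weekends — Dec 24, Dec 27, Dec 28, Dec 29, Dec 30 — lands on Thursday, Dec 30, 2027.
Adding 25 calendar days to Dec 30, 2027 gives Jan 24, 2028, which is the date cancellation becomes effective. Jan 24, 2028 is a Monday and is not a listed holiday, so no roll-forward applies.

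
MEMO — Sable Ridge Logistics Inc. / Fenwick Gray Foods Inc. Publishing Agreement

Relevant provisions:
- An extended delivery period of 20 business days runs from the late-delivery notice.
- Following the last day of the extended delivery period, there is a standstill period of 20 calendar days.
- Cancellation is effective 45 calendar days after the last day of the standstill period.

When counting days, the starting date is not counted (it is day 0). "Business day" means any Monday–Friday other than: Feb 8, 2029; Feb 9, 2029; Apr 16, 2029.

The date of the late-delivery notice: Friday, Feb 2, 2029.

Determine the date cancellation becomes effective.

The last day of the extended delivery period: 20 business days after Friday, Feb 2, 2029, skipping weekends and the listed holidays on Feb 8, Feb 9 — Feb 5, Feb 6, Feb 7, Feb 12, …, Mar 2, Mar 5, Mar 6 — lands on Tuesday, Mar 6, 2029.
The last day of the standstill period: Mar 6, 2029 + 20 days = Mar 26, 2029.
Adding 45 calendar days to Mar 26, 2029 gives May 10, 2029, which is the date cancellation becomes effective.

May 10, 2029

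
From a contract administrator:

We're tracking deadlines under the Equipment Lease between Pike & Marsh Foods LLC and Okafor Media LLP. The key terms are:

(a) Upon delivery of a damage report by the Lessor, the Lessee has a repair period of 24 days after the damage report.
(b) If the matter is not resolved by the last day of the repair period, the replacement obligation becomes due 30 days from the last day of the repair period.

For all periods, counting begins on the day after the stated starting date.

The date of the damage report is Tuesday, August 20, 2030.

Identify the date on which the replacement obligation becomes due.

October 13, 2030

The last day of the repair period: August 20, 2030 + 24 days = September 13, 2030.
The date on which the replacement obligation becomes due: 30 calendar days after September 13, 2030 is October 13, 2030.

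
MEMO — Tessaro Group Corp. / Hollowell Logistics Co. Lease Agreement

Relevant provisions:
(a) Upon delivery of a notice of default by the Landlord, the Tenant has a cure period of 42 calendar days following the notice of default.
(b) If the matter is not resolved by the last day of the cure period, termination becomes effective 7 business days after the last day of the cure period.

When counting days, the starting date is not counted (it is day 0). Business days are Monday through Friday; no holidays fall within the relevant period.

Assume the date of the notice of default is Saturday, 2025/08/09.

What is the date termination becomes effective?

2025/09/30

The last day of the cure period: 42 calendar days after 2025/08/09 is 2025/09/20.
The date termination becomes effective: counting 7 business days from Saturday, 2025/09/20 (Sep 22, Sep 23, Sep 24, Sep 25, Sep 26, Sep 29, Sep 30, skipping weekends) reaches Tuesday, 2025/09/30.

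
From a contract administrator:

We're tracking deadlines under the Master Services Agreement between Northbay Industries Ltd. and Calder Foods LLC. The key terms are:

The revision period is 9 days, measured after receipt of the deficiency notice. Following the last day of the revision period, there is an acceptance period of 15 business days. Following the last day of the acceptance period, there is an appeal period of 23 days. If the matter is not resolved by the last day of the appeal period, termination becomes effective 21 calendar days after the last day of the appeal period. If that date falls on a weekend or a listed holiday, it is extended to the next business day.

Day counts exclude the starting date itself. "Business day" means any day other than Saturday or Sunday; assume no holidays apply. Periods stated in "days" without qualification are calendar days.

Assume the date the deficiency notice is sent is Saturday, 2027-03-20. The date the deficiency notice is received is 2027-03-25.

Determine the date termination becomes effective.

2027-06-07

The last day of the revision period: 9 calendar days after 2027-03-25 is 2027-04-03.
The last day of the acceptance period: counting 15 business days from Saturday, 2027-04-03 (Apr 5, Apr 6, Apr 7, Apr 8, …, Apr 21, Apr 22, Apr 23, skipping weekends) reaches Friday, 2027-04-23.
The last day of the appeal period: 23 calendar days after 2027-04-23 is 2027-05-16.
The date termination becomes effective: 2027-05-16 + 21 days = 2027-06-06. That falls on a Sunday, so it rolls to the next business day, Monday, 2027-06-07.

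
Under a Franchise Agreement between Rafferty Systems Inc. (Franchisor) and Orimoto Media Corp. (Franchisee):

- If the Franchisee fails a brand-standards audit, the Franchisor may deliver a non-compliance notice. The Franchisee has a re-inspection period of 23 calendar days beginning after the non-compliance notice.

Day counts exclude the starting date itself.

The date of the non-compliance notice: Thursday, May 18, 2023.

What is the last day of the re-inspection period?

Adding 23 calendar days to May 18, 2023 gives June 10, 2023, which is the last day of the re-inspection period.

June 10, 2023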